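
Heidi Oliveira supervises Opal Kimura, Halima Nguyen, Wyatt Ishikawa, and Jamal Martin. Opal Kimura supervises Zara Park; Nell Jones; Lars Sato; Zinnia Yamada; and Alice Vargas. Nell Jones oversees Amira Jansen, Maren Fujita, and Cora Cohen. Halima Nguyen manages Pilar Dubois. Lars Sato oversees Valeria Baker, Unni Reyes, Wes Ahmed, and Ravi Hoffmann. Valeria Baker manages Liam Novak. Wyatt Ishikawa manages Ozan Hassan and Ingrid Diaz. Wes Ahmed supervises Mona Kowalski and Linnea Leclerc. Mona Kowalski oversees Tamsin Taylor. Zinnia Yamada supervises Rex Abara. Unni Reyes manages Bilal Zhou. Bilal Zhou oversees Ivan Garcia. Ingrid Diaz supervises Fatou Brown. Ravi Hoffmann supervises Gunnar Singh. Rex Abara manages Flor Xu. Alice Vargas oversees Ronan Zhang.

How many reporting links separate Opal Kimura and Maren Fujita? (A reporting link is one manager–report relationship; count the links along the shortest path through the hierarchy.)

2

Maren Fujita is in Opal Kimura's organization: the chain from Maren Fujita up to Opal Kimura is Maren Fujita → Nell Jones → Opal Kimura, which is 2 links.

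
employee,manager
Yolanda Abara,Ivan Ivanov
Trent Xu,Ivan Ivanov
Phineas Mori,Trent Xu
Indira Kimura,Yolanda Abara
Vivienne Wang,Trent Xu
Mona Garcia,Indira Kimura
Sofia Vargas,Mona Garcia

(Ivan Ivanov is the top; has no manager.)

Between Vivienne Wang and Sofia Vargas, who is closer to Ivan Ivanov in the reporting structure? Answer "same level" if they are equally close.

Vivienne Wang

Vivienne Wang is 2 levels below Ivan Ivanov; Sofia Vargas is 4. Vivienne Wang is higher.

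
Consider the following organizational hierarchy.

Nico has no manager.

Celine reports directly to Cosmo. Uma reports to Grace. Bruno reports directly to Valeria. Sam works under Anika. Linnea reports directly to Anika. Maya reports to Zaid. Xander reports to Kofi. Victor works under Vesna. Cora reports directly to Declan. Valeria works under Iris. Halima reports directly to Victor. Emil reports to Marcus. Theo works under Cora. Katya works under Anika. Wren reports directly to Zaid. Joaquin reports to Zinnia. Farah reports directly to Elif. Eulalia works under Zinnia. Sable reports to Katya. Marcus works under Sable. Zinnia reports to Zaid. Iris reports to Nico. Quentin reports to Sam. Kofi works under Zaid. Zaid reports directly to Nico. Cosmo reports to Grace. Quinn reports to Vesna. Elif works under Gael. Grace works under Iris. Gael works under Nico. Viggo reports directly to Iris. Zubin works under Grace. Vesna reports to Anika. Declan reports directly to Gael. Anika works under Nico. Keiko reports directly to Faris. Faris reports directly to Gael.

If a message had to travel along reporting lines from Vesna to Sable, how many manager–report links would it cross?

Vesna is 1 level below Anika, and Sable is 2 levels below Anika (their lowest common manager). The shortest path runs up from Vesna to Anika and back down to Sable: 1 + 2 = 3 links.

3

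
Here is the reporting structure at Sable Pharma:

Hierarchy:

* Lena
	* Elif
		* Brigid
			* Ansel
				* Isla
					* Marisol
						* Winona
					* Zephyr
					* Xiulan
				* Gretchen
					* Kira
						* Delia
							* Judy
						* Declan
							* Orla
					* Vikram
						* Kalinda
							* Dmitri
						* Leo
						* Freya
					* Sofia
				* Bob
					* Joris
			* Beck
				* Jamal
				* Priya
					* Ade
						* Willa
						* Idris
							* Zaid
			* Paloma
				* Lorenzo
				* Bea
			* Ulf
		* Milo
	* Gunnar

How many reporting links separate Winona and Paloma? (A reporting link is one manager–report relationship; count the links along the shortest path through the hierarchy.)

Winona is 4 levels below Brigid, and Paloma is 1 level below Brigid (their lowest common manager). The shortest path runs up from Winona to Brigid and back down to Paloma: 4 + 1 = 5 links.

5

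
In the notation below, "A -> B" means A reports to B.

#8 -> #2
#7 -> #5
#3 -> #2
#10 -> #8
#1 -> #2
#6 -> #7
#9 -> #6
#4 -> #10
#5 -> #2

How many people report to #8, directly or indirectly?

#8 directly manages #10. Under #10: #4 (1). That's 2 in total.

2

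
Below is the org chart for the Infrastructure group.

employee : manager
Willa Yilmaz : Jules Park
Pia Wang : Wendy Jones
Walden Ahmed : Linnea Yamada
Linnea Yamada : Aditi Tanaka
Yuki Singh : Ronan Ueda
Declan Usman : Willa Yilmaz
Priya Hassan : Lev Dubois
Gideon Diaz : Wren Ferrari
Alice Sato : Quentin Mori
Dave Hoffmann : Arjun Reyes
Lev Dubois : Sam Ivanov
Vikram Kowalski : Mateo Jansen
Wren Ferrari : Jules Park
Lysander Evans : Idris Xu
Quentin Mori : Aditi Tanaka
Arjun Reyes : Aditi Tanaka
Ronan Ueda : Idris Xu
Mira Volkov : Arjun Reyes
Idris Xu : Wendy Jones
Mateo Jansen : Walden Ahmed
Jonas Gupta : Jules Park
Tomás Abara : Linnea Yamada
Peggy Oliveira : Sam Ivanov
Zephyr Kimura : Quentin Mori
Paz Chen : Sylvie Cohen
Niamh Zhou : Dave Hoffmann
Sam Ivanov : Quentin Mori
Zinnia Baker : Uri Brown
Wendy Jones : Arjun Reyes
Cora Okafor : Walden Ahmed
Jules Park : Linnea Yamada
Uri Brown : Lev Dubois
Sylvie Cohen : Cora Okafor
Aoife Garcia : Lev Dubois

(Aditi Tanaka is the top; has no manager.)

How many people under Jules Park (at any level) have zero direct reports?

3

The people in Jules Park's organization with no one reporting to them are Jonas Gupta, Declan Usman, Gideon Diaz. That is 3.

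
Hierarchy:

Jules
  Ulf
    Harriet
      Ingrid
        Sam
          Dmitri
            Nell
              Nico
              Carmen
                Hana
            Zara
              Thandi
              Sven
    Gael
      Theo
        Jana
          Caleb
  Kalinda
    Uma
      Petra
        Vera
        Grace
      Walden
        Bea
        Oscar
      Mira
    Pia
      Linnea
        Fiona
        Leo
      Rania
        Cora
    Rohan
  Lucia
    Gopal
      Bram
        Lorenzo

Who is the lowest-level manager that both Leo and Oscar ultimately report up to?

Leo's chain of managers is Linnea, Pia, Kalinda, Jules. Oscar's chain of managers is Walden, Uma, Kalinda, Jules. The first manager that appears in both chains is Kalinda.

Kalinda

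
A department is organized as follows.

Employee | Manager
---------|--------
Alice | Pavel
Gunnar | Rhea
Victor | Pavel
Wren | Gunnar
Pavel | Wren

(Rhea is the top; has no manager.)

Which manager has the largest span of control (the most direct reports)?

Direct-report counts: Rhea has 1; Gunnar has 1; Wren has 1; Pavel has 2. The largest is 2, held by Pavel.

Pavel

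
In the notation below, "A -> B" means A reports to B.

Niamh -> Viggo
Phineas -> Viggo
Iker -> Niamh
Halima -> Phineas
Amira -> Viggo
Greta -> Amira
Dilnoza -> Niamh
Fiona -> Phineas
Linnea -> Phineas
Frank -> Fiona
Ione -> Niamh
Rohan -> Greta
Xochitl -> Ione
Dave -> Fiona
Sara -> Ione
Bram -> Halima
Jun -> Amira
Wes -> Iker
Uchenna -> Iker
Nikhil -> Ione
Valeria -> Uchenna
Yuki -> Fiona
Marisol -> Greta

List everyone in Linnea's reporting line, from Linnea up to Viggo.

Linnea -> Phineas -> Viggo

Linnea reports to Phineas. Phineas reports to Viggo. Viggo is at the top.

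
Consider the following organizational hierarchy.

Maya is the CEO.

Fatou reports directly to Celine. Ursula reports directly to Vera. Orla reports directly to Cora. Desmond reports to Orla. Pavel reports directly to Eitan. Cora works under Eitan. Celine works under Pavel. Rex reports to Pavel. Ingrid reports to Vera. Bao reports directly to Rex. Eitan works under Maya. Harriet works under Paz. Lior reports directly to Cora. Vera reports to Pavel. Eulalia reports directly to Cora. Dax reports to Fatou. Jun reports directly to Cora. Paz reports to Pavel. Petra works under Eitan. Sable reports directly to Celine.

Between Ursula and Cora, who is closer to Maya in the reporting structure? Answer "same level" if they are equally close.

Ursula is 4 levels below Maya; Cora is 2. Cora is higher.

Cora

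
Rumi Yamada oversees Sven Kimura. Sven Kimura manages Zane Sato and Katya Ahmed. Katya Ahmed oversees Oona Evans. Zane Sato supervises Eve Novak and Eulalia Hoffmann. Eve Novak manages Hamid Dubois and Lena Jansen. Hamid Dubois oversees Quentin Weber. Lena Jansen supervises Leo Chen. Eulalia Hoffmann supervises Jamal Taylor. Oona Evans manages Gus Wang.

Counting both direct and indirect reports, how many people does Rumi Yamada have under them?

12

Rumi Yamada directly manages Sven Kimura. Under Sven Kimura: Zane Sato, Eulalia Hoffmann, Jamal Taylor, Eve Novak, Lena Jansen, Leo Chen, Hamid Dubois, Quentin Weber, Katya Ahmed, Oona Evans, Gus Wang (11). That's 12 in total.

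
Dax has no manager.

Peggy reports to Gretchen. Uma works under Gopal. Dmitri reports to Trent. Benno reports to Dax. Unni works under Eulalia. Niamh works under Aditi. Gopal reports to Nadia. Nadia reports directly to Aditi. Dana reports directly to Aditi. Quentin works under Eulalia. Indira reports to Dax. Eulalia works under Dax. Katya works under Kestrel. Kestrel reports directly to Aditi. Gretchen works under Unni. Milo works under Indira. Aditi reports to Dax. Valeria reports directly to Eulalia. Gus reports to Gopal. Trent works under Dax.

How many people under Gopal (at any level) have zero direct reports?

The people in Gopal's organization with no one reporting to them are Uma, Gus. That is 2.

2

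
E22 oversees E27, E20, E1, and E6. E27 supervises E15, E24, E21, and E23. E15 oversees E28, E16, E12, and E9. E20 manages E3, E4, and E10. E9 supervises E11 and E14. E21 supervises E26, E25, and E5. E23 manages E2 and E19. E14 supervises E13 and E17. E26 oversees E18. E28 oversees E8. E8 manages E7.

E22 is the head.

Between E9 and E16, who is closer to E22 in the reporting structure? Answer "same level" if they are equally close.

same level

Both E9 and E16 are 3 levels below E22.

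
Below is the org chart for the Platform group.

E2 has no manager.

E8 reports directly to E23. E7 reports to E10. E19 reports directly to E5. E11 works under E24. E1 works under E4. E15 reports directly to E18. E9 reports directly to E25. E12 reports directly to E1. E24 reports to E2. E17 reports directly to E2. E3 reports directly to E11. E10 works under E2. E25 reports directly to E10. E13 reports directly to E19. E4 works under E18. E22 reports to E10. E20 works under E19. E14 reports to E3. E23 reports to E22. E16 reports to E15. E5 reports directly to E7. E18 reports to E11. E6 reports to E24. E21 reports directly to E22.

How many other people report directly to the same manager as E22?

2

E22 reports to E10. E10's other direct reports are E25, E7 — 2 peers.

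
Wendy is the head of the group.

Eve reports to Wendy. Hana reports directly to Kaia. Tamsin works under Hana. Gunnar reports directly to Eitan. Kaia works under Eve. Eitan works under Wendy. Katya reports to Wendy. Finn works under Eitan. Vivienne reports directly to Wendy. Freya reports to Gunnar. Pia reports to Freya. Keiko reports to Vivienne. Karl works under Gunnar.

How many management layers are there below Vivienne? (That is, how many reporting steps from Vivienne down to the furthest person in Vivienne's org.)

The longest chain under Vivienne runs Vivienne → Keiko, which is 1 level below Vivienne.

1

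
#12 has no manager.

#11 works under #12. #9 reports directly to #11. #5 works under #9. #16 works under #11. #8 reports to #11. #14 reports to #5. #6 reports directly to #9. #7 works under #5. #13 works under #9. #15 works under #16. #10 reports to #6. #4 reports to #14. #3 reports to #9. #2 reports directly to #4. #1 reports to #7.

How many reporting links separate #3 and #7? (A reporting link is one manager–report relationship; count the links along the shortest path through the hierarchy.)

3

#3 is 1 level below #9, and #7 is 2 levels below #9 (their lowest common manager). The shortest path runs up from #3 to #9 and back down to #7: 1 + 2 = 3 links.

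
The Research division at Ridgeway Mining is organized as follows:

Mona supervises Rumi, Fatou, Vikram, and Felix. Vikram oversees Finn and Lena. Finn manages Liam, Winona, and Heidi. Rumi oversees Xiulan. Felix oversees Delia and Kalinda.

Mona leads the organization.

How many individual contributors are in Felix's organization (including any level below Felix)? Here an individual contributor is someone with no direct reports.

2

The people in Felix's organization with no one reporting to them are Kalinda, Delia. That is 2.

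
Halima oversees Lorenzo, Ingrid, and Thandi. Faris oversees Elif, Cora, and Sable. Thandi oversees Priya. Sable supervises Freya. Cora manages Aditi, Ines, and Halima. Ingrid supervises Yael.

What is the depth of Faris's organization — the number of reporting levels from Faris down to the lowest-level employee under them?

The longest chain under Faris runs Faris → Cora → Halima → Thandi → Priya, which is 4 levels below Faris.

4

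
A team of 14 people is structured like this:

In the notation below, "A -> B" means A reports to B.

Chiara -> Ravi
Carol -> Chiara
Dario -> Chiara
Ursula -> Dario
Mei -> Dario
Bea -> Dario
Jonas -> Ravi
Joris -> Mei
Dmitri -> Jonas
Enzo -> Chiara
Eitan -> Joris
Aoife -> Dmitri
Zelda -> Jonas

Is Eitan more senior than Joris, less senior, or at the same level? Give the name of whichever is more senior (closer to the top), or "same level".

Eitan is 5 levels below Ravi; Joris is 4. Joris is higher.

Joris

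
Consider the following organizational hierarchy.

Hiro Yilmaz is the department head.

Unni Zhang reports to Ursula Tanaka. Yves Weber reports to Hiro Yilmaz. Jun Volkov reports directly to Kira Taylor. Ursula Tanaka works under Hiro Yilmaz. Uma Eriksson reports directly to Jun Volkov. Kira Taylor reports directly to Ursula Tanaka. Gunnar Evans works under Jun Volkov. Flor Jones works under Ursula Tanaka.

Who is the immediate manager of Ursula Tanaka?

Hiro Yilmaz

Ursula Tanaka reports directly to Hiro Yilmaz.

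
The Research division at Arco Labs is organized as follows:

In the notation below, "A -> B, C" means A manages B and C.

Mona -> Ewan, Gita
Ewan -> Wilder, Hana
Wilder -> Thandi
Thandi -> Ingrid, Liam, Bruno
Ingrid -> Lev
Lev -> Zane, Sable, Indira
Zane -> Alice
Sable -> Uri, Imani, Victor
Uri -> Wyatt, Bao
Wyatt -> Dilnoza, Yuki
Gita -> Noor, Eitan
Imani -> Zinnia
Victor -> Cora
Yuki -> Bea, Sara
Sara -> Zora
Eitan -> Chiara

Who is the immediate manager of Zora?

Sara

Zora reports directly to Sara.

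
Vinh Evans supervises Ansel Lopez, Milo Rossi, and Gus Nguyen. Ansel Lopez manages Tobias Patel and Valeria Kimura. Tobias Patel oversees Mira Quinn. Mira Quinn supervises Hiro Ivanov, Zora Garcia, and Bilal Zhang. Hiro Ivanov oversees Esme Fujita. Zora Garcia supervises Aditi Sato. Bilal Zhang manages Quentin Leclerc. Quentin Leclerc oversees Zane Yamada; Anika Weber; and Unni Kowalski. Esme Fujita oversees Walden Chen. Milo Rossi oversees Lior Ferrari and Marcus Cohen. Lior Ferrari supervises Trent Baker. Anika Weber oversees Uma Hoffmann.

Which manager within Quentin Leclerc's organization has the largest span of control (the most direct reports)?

Direct-report counts within Quentin Leclerc's organization: Quentin Leclerc has 3; Anika Weber has 1. The largest is 3, held by Quentin Leclerc.

Quentin Leclerc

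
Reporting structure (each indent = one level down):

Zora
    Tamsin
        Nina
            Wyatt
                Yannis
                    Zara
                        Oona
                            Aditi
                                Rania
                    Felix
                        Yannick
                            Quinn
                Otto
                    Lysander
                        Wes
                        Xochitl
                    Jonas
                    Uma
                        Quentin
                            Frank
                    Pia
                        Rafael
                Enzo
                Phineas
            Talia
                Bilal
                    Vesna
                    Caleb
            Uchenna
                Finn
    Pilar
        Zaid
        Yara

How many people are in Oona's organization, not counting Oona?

Oona directly manages Aditi. Under Aditi: Rania (1). That's 2 in total.

2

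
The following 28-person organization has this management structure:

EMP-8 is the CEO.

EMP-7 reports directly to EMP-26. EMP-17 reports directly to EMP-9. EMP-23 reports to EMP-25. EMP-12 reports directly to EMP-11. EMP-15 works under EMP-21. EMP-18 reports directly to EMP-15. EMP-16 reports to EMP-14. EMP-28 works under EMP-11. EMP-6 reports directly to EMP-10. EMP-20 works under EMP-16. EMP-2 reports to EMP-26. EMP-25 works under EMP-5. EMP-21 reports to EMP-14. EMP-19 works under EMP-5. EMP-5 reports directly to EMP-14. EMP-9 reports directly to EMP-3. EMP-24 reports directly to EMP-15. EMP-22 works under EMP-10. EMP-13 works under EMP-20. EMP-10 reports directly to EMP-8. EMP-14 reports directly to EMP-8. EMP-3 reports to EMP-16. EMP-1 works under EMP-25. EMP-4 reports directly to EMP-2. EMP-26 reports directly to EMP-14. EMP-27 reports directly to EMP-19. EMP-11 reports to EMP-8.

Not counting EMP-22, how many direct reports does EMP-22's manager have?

1

EMP-22 reports to EMP-10. EMP-10's other direct reports are EMP-6 — 1 peer.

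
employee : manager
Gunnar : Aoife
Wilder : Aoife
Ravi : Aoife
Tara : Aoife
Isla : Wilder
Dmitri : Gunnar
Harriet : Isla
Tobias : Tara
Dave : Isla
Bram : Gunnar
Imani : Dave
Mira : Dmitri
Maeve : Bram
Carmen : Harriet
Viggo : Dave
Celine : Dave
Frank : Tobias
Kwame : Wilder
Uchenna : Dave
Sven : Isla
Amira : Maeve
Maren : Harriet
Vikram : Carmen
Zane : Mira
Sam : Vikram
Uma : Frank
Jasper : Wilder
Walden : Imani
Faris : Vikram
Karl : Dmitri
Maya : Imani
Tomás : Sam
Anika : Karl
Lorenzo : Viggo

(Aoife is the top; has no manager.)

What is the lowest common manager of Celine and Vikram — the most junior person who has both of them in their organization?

Celine's chain of managers is Dave, Isla, Wilder, Aoife. Vikram's chain of managers is Carmen, Harriet, Isla, Wilder, Aoife. The first manager that appears in both chains is Isla.

Isla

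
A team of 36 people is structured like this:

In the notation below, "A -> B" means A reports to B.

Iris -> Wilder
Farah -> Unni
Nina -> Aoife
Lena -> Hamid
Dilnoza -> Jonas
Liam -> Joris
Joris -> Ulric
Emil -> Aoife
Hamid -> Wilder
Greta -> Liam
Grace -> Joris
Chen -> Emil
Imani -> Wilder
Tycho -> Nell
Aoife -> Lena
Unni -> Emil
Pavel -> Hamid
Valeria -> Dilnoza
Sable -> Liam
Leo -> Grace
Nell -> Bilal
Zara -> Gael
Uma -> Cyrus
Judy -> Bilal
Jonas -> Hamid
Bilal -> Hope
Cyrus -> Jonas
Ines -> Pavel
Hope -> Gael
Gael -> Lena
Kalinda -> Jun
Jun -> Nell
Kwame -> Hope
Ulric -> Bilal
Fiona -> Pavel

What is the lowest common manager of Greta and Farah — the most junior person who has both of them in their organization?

Greta's chain of managers is Liam, Joris, Ulric, Bilal, Hope, Gael, Lena, Hamid, Wilder. Farah's chain of managers is Unni, Emil, Aoife, Lena, Hamid, Wilder. The first manager that appears in both chains is Lena.

Lena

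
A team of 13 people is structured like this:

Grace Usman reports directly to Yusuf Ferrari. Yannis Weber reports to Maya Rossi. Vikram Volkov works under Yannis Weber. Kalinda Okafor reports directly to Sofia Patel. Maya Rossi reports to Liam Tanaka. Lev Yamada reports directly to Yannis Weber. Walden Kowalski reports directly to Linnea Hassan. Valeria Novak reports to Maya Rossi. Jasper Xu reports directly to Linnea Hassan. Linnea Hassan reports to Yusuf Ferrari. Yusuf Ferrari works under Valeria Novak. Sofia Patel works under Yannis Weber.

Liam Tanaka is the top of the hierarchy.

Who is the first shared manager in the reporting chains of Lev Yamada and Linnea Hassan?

Lev Yamada's chain of managers is Yannis Weber, Maya Rossi, Liam Tanaka. Linnea Hassan's chain of managers is Yusuf Ferrari, Valeria Novak, Maya Rossi, Liam Tanaka. The first manager that appears in both chains is Maya Rossi.

Maya Rossi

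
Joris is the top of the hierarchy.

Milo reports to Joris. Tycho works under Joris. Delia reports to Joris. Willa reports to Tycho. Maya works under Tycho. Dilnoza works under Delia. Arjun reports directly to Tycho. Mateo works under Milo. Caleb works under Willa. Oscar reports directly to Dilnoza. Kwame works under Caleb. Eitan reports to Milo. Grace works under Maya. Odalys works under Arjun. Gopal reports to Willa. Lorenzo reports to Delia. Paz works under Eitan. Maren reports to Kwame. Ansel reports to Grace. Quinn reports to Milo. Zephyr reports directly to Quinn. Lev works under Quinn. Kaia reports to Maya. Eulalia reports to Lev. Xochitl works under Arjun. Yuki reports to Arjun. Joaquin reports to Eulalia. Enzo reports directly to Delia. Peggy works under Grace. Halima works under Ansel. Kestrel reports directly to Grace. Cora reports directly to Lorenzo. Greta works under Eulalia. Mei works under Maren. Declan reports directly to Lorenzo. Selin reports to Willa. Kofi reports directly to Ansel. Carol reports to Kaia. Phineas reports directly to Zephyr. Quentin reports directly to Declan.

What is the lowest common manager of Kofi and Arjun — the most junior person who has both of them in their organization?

Kofi's chain of managers is Ansel, Grace, Maya, Tycho, Joris. Arjun's chain of managers is Tycho, Joris. The first manager that appears in both chains is Tycho.

Tycho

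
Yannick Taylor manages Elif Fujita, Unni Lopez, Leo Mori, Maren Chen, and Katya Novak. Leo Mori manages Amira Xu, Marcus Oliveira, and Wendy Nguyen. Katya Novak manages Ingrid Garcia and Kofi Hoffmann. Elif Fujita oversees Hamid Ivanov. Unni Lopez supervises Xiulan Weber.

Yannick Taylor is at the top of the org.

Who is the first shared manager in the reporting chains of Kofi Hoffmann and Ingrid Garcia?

Katya Novak

Kofi Hoffmann's chain of managers is Katya Novak, Yannick Taylor. Ingrid Garcia's chain of managers is Katya Novak, Yannick Taylor. The first manager that appears in both chains is Katya Novak.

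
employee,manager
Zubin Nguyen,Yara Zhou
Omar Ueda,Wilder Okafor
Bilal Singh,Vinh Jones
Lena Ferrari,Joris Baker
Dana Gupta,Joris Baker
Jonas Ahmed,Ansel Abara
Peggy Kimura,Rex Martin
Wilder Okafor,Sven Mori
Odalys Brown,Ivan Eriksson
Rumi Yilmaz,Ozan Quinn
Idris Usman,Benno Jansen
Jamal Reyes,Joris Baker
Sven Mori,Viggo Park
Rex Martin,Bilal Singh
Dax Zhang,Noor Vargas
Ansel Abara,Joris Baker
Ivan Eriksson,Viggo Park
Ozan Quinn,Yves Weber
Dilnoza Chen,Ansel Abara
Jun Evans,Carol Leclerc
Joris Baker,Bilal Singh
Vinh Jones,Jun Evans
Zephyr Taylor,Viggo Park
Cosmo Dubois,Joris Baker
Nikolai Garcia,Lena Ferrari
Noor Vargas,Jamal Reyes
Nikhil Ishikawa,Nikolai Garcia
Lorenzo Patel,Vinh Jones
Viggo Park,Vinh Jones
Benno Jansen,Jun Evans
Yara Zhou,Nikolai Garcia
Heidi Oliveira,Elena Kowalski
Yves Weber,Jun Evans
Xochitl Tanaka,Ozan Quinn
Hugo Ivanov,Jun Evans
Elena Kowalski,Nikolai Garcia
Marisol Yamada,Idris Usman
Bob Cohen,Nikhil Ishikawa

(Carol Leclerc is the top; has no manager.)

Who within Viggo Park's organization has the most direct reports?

Direct-report counts within Viggo Park's organization: Viggo Park has 3; Sven Mori has 1; Wilder Okafor has 1; Ivan Eriksson has 1. The largest is 3, held by Viggo Park.

Viggo Park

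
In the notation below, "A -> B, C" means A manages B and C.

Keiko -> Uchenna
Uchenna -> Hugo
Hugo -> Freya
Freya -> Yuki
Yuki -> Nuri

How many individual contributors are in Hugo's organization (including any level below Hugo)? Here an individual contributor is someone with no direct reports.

The only person in Hugo's organization with no one reporting to them is Nuri. That is 1.

1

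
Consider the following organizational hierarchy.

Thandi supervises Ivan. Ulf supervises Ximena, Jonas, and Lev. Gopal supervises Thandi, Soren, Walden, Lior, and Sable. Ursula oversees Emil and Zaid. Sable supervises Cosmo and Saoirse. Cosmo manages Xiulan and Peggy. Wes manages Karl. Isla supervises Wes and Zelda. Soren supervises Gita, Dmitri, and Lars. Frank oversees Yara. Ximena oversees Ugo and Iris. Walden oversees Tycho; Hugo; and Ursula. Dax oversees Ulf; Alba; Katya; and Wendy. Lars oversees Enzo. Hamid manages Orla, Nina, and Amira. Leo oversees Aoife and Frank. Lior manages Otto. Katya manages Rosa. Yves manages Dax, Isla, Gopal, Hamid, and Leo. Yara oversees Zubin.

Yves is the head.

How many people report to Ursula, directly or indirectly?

2

Ursula directly manages Zaid, Emil. Zaid has no reports. Emil has no reports. So Ursula's organization is 2 direct reports plus everyone under them: 1 + 1 = 2.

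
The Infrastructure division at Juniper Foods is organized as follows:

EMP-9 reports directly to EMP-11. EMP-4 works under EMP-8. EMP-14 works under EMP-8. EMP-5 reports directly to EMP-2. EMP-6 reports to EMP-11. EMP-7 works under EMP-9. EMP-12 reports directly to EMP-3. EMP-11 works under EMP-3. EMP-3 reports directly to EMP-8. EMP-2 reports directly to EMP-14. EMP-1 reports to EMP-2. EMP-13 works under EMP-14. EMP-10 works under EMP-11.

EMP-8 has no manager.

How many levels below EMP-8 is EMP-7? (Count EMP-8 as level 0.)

4

Chain from EMP-7 up to EMP-8: EMP-7 → EMP-9 → EMP-11 → EMP-3 → EMP-8. That is 4 steps up, so EMP-7 is 4 levels below EMP-8.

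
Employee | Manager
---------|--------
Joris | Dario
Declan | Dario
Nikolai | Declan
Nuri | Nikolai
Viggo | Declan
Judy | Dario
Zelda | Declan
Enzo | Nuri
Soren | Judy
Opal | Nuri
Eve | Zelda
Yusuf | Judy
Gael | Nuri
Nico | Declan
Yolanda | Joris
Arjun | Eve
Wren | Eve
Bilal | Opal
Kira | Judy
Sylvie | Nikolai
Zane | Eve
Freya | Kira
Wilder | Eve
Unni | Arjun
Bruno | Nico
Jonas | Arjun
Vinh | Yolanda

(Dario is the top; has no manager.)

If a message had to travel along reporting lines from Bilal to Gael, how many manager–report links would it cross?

Bilal is 2 levels below Nuri, and Gael is 1 level below Nuri (their lowest common manager). The shortest path runs up from Bilal to Nuri and back down to Gael: 2 + 1 = 3 links.

3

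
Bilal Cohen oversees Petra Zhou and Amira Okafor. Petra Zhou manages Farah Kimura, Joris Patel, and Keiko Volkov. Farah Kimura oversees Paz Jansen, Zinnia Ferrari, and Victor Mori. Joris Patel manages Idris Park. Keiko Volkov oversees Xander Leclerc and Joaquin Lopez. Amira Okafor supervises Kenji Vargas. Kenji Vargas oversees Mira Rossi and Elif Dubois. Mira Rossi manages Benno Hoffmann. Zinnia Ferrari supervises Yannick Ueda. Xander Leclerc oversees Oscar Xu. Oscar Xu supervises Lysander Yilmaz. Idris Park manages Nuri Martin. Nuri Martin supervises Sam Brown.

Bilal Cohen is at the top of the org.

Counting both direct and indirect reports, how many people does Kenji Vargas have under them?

Kenji Vargas directly manages Mira Rossi, Elif Dubois. Under Mira Rossi: Benno Hoffmann (1). Elif Dubois has no reports. So Kenji Vargas's organization is 2 direct reports plus everyone under them: 2 + 1 = 3.

3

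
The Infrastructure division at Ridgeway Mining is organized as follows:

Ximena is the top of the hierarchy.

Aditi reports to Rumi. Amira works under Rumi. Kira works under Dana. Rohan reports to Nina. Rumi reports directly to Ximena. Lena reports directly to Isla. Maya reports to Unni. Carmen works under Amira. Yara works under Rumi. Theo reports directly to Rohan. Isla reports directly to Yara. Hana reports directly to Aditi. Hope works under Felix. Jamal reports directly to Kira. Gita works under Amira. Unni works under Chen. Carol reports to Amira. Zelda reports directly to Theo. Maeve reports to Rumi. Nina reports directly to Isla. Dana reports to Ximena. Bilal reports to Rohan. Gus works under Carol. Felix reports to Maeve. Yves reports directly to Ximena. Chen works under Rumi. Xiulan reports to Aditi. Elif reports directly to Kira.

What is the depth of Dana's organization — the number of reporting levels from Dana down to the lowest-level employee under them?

The longest chain under Dana runs Dana → Kira → Elif, which is 2 levels below Dana.

2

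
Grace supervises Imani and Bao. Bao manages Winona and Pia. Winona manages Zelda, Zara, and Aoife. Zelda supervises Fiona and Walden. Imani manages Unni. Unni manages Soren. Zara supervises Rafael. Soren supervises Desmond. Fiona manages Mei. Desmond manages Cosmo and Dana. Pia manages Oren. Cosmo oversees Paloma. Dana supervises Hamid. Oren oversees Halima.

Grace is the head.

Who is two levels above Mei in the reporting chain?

Mei reports to Fiona, and Fiona reports to Zelda. So Mei's skip-level manager is Zelda.

Zelda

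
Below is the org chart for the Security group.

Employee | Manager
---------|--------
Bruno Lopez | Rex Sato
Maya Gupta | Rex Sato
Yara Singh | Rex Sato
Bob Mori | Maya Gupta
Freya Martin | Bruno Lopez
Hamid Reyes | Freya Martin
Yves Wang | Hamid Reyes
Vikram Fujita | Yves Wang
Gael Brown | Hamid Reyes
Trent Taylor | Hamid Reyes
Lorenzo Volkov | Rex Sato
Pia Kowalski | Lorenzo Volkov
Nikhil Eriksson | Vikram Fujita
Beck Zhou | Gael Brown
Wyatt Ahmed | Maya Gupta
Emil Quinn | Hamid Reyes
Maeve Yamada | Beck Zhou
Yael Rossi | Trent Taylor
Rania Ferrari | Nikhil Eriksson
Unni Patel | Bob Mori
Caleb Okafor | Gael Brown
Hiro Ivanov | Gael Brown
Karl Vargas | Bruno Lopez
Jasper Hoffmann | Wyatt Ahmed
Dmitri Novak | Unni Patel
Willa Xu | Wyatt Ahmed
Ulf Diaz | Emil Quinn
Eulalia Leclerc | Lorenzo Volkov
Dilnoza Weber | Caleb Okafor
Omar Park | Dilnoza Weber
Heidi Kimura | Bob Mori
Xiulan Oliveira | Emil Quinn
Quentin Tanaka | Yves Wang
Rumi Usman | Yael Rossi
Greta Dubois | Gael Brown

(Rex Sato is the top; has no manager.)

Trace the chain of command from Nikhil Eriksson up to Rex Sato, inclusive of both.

Nikhil Eriksson reports to Vikram Fujita. Vikram Fujita reports to Yves Wang. Yves Wang reports to Hamid Reyes. Hamid Reyes reports to Freya Martin. Freya Martin reports to Bruno Lopez. Bruno Lopez reports to Rex Sato. Rex Sato is at the top.

Nikhil Eriksson -> Vikram Fujita -> Yves Wang -> Hamid Reyes -> Freya Martin -> Bruno Lopez -> Rex Sato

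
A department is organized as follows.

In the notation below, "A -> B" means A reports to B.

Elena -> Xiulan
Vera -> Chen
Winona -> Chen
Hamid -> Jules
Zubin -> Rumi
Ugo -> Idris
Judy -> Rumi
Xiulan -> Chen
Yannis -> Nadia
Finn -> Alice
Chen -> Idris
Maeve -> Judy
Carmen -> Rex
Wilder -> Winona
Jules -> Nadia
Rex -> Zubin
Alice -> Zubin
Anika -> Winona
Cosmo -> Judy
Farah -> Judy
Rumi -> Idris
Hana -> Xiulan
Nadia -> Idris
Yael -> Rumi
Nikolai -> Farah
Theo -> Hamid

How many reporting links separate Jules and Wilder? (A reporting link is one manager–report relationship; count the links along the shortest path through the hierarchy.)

Jules is 2 levels below Idris, and Wilder is 3 levels below Idris (their lowest common manager). The shortest path runs up from Jules to Idris and back down to Wilder: 2 + 3 = 5 links.

5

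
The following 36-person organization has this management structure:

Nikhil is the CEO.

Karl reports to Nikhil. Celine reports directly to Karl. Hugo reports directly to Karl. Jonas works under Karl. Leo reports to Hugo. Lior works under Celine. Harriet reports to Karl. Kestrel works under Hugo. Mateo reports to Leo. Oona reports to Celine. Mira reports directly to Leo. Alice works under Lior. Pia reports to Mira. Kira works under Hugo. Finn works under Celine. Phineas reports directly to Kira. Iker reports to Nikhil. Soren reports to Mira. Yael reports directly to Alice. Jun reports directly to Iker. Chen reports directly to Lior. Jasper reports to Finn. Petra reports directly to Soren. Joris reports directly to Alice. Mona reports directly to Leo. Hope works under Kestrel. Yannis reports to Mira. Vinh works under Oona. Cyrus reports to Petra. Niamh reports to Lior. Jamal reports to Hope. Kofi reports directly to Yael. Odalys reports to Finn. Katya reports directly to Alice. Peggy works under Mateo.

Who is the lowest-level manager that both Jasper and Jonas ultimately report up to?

Karl

Jasper's chain of managers is Finn, Celine, Karl, Nikhil. Jonas's chain of managers is Karl, Nikhil. The first manager that appears in both chains is Karl.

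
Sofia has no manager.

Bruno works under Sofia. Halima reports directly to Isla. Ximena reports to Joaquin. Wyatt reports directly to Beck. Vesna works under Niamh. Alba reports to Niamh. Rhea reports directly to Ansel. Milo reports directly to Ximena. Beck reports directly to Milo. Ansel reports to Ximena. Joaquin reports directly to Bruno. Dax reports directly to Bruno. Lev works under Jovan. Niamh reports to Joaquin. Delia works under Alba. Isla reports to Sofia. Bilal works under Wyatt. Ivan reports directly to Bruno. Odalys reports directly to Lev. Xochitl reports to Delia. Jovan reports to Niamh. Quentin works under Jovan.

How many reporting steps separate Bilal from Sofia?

7

Chain from Bilal up to Sofia: Bilal → Wyatt → Beck → Milo → Ximena → Joaquin → Bruno → Sofia. That is 7 steps up, so Bilal is 7 levels below Sofia.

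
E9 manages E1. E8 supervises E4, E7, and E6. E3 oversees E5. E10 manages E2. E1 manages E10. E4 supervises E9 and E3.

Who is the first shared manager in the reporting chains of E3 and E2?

E3's chain of managers is E4, E8. E2's chain of managers is E10, E1, E9, E4, E8. The first manager that appears in both chains is E4.

E4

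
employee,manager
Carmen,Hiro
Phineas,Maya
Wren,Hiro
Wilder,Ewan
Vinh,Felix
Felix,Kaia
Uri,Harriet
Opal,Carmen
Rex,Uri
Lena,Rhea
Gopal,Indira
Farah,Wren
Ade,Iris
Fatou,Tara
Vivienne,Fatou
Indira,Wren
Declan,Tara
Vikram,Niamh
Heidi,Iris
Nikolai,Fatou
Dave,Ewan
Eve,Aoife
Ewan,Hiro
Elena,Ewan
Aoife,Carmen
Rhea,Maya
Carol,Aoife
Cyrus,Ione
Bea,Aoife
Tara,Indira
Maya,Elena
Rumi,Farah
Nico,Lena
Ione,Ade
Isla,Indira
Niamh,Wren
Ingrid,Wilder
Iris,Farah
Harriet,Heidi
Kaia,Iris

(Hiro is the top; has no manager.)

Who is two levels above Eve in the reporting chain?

Carmen

Eve reports to Aoife, and Aoife reports to Carmen. So Eve's skip-level manager is Carmen.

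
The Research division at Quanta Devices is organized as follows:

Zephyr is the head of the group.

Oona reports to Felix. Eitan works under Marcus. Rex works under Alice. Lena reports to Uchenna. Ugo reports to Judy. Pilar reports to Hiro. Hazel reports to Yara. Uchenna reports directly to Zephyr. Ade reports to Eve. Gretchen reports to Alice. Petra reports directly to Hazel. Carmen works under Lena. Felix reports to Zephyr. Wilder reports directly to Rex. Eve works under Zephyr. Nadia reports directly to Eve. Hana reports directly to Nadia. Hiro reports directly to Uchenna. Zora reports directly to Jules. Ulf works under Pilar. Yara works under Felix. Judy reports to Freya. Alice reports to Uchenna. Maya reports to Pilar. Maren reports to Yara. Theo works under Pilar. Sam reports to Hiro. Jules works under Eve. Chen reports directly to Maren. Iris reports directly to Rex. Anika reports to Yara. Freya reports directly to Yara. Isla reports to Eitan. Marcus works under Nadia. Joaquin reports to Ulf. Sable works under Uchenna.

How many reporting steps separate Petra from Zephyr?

4

Chain from Petra up to Zephyr: Petra → Hazel → Yara → Felix → Zephyr. That is 4 steps up, so Petra is 4 levels below Zephyr.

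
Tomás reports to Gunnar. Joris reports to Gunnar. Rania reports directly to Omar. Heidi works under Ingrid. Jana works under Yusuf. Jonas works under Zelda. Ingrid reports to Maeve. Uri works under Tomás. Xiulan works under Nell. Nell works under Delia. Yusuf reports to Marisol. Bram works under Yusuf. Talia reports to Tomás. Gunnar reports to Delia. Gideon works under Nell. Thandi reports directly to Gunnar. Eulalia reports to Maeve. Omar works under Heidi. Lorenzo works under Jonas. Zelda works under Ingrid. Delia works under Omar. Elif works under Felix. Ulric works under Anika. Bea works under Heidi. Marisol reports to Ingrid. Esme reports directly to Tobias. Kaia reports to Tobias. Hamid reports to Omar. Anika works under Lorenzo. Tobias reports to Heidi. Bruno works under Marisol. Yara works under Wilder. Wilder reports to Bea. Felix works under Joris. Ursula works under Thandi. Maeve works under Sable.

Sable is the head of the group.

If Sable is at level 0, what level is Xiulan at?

7

Chain from Xiulan up to Sable: Xiulan → Nell → Delia → Omar → Heidi → Ingrid → Maeve → Sable. That is 7 steps up, so Xiulan is 7 levels below Sable.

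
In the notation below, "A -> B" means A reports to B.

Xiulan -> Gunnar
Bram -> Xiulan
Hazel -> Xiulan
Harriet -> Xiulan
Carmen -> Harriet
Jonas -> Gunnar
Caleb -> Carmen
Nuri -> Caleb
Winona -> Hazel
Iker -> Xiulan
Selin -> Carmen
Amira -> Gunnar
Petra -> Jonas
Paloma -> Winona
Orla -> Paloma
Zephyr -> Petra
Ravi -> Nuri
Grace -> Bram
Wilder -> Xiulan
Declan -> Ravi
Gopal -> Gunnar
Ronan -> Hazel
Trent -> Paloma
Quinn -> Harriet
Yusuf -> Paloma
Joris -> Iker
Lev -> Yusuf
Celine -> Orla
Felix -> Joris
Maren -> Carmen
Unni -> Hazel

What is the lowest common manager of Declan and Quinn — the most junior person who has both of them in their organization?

Harriet

Declan's chain of managers is Ravi, Nuri, Caleb, Carmen, Harriet, Xiulan, Gunnar. Quinn's chain of managers is Harriet, Xiulan, Gunnar. The first manager that appears in both chains is Harriet.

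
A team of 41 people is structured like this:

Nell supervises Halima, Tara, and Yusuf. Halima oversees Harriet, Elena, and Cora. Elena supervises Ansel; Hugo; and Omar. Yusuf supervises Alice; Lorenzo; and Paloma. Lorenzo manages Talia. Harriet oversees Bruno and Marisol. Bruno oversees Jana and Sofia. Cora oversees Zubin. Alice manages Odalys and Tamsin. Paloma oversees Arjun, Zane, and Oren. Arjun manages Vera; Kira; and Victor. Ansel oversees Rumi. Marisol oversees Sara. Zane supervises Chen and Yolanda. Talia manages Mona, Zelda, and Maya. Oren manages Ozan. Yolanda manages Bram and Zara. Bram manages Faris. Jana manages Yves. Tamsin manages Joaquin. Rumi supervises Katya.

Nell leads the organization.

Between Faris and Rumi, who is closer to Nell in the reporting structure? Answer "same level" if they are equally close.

Rumi

Faris is 6 levels below Nell; Rumi is 4. Rumi is higher.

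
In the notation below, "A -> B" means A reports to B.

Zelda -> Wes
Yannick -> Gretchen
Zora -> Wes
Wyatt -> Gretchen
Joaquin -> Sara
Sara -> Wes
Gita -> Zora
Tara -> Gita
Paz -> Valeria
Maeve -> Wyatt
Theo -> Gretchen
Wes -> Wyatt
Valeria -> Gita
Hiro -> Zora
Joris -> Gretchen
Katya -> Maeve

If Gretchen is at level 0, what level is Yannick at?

Chain from Yannick up to Gretchen: Yannick → Gretchen. That is 1 step up, so Yannick is 1 level below Gretchen.

1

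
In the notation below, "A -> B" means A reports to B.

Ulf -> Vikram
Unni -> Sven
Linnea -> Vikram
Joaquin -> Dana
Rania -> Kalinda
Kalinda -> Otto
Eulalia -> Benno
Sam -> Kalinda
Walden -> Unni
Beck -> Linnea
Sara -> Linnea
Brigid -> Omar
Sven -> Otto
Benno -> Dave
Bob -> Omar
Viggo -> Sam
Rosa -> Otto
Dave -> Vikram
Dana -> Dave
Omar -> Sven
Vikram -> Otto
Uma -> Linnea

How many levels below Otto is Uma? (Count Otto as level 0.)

3

Chain from Uma up to Otto: Uma → Linnea → Vikram → Otto. That is 3 steps up, so Uma is 3 levels below Otto.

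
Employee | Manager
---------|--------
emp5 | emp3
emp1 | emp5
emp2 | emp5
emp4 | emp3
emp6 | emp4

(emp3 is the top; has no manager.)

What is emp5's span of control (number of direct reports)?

emp5 directly manages emp1, emp2. That is 2 direct reports.

2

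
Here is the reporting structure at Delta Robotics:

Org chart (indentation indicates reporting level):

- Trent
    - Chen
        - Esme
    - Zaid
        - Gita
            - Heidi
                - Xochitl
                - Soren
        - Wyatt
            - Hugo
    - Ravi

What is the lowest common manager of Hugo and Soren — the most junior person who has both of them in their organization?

Hugo's chain of managers is Wyatt, Zaid, Trent. Soren's chain of managers is Heidi, Gita, Zaid, Trent. The first manager that appears in both chains is Zaid.

Zaid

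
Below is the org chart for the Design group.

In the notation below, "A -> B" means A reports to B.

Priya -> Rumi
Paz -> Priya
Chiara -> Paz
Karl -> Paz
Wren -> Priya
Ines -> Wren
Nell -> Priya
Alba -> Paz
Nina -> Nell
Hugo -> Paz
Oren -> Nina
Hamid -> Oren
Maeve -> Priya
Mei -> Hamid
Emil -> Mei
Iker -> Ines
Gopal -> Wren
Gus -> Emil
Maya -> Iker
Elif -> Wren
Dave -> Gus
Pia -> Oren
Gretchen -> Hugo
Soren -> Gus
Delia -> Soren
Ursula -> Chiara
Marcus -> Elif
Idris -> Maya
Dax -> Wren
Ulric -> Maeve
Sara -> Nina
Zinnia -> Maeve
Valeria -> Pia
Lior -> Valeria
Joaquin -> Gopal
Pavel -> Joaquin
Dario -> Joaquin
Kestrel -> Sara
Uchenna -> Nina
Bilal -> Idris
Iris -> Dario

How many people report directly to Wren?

4

Wren directly manages Ines, Gopal, Elif, Dax. That is 4 direct reports.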